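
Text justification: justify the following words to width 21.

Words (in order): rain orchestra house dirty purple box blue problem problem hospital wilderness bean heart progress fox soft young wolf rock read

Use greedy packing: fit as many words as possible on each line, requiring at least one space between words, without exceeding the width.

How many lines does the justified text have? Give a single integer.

Answer: 7

Derivation:
Line 1: ['rain', 'orchestra', 'house'] (min_width=20, slack=1)
Line 2: ['dirty', 'purple', 'box', 'blue'] (min_width=21, slack=0)
Line 3: ['problem', 'problem'] (min_width=15, slack=6)
Line 4: ['hospital', 'wilderness'] (min_width=19, slack=2)
Line 5: ['bean', 'heart', 'progress'] (min_width=19, slack=2)
Line 6: ['fox', 'soft', 'young', 'wolf'] (min_width=19, slack=2)
Line 7: ['rock', 'read'] (min_width=9, slack=12)
Total lines: 7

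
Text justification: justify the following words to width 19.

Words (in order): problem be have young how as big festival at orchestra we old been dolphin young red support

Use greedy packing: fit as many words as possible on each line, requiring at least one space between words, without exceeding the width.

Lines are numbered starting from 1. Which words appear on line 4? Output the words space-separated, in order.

Answer: orchestra we old

Derivation:
Line 1: ['problem', 'be', 'have'] (min_width=15, slack=4)
Line 2: ['young', 'how', 'as', 'big'] (min_width=16, slack=3)
Line 3: ['festival', 'at'] (min_width=11, slack=8)
Line 4: ['orchestra', 'we', 'old'] (min_width=16, slack=3)
Line 5: ['been', 'dolphin', 'young'] (min_width=18, slack=1)
Line 6: ['red', 'support'] (min_width=11, slack=8)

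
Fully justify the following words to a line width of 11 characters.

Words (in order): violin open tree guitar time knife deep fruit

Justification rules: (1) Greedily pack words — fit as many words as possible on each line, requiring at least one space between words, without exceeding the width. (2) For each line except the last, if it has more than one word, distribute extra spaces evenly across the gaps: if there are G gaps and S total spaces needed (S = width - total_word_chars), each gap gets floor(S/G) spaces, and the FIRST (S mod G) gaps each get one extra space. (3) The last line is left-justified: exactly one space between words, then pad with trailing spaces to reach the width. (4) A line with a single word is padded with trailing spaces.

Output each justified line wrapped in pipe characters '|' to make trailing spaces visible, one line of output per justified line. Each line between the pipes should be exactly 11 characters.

Line 1: ['violin', 'open'] (min_width=11, slack=0)
Line 2: ['tree', 'guitar'] (min_width=11, slack=0)
Line 3: ['time', 'knife'] (min_width=10, slack=1)
Line 4: ['deep', 'fruit'] (min_width=10, slack=1)

Answer: |violin open|
|tree guitar|
|time  knife|
|deep fruit |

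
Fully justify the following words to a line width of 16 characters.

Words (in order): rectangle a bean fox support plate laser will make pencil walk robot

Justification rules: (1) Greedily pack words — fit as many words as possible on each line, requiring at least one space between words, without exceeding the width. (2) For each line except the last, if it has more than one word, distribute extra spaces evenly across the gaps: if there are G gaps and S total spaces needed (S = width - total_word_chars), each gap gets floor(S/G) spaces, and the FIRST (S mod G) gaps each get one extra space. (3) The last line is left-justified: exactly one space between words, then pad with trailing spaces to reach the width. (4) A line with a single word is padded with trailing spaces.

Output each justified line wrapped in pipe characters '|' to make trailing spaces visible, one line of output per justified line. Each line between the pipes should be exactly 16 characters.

Answer: |rectangle a bean|
|fox      support|
|plate laser will|
|make pencil walk|
|robot           |

Derivation:
Line 1: ['rectangle', 'a', 'bean'] (min_width=16, slack=0)
Line 2: ['fox', 'support'] (min_width=11, slack=5)
Line 3: ['plate', 'laser', 'will'] (min_width=16, slack=0)
Line 4: ['make', 'pencil', 'walk'] (min_width=16, slack=0)
Line 5: ['robot'] (min_width=5, slack=11)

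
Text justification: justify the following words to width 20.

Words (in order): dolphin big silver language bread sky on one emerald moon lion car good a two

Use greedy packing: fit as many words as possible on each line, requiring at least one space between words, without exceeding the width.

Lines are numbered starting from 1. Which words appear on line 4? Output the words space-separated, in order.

Line 1: ['dolphin', 'big', 'silver'] (min_width=18, slack=2)
Line 2: ['language', 'bread', 'sky'] (min_width=18, slack=2)
Line 3: ['on', 'one', 'emerald', 'moon'] (min_width=19, slack=1)
Line 4: ['lion', 'car', 'good', 'a', 'two'] (min_width=19, slack=1)

Answer: lion car good a two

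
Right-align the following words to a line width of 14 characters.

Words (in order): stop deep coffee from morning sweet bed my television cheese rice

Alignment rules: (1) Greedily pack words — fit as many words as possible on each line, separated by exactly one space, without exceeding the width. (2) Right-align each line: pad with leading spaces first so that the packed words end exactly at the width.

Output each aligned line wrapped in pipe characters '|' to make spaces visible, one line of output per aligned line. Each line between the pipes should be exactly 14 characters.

Answer: |     stop deep|
|   coffee from|
| morning sweet|
|        bed my|
|    television|
|   cheese rice|

Derivation:
Line 1: ['stop', 'deep'] (min_width=9, slack=5)
Line 2: ['coffee', 'from'] (min_width=11, slack=3)
Line 3: ['morning', 'sweet'] (min_width=13, slack=1)
Line 4: ['bed', 'my'] (min_width=6, slack=8)
Line 5: ['television'] (min_width=10, slack=4)
Line 6: ['cheese', 'rice'] (min_width=11, slack=3)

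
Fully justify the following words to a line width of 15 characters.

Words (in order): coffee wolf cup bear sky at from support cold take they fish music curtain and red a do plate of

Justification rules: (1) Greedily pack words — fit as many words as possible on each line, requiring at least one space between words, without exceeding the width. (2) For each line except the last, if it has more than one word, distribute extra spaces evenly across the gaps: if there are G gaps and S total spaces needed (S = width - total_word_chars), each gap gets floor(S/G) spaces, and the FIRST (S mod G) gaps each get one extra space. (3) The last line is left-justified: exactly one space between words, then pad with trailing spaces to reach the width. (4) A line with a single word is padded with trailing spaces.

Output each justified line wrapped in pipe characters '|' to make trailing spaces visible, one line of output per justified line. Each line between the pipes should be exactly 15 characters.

Answer: |coffee wolf cup|
|bear   sky   at|
|from    support|
|cold  take they|
|fish      music|
|curtain and red|
|a do plate of  |

Derivation:
Line 1: ['coffee', 'wolf', 'cup'] (min_width=15, slack=0)
Line 2: ['bear', 'sky', 'at'] (min_width=11, slack=4)
Line 3: ['from', 'support'] (min_width=12, slack=3)
Line 4: ['cold', 'take', 'they'] (min_width=14, slack=1)
Line 5: ['fish', 'music'] (min_width=10, slack=5)
Line 6: ['curtain', 'and', 'red'] (min_width=15, slack=0)
Line 7: ['a', 'do', 'plate', 'of'] (min_width=13, slack=2)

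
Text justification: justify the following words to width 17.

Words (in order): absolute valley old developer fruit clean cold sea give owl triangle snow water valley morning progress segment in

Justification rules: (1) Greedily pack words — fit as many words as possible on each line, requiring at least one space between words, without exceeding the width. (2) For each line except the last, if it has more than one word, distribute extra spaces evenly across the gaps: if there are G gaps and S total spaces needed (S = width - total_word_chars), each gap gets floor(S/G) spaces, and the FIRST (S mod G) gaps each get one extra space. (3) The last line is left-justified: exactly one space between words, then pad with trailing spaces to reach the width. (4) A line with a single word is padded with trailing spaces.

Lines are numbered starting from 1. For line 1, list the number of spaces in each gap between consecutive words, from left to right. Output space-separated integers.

Line 1: ['absolute', 'valley'] (min_width=15, slack=2)
Line 2: ['old', 'developer'] (min_width=13, slack=4)
Line 3: ['fruit', 'clean', 'cold'] (min_width=16, slack=1)
Line 4: ['sea', 'give', 'owl'] (min_width=12, slack=5)
Line 5: ['triangle', 'snow'] (min_width=13, slack=4)
Line 6: ['water', 'valley'] (min_width=12, slack=5)
Line 7: ['morning', 'progress'] (min_width=16, slack=1)
Line 8: ['segment', 'in'] (min_width=10, slack=7)

Answer: 3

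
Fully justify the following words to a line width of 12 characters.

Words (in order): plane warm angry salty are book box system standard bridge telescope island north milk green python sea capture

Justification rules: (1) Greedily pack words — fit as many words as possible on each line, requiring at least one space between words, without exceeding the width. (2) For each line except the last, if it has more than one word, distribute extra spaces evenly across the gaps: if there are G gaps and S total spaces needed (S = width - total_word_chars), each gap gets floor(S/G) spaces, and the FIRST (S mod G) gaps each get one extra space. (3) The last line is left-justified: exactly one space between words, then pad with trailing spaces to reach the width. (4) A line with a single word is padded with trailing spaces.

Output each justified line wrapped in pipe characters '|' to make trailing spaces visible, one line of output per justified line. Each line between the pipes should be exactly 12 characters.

Line 1: ['plane', 'warm'] (min_width=10, slack=2)
Line 2: ['angry', 'salty'] (min_width=11, slack=1)
Line 3: ['are', 'book', 'box'] (min_width=12, slack=0)
Line 4: ['system'] (min_width=6, slack=6)
Line 5: ['standard'] (min_width=8, slack=4)
Line 6: ['bridge'] (min_width=6, slack=6)
Line 7: ['telescope'] (min_width=9, slack=3)
Line 8: ['island', 'north'] (min_width=12, slack=0)
Line 9: ['milk', 'green'] (min_width=10, slack=2)
Line 10: ['python', 'sea'] (min_width=10, slack=2)
Line 11: ['capture'] (min_width=7, slack=5)

Answer: |plane   warm|
|angry  salty|
|are book box|
|system      |
|standard    |
|bridge      |
|telescope   |
|island north|
|milk   green|
|python   sea|
|capture     |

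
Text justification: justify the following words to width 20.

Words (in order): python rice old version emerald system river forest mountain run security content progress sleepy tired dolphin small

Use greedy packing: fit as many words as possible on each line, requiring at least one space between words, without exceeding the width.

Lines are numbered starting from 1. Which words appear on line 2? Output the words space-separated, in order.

Line 1: ['python', 'rice', 'old'] (min_width=15, slack=5)
Line 2: ['version', 'emerald'] (min_width=15, slack=5)
Line 3: ['system', 'river', 'forest'] (min_width=19, slack=1)
Line 4: ['mountain', 'run'] (min_width=12, slack=8)
Line 5: ['security', 'content'] (min_width=16, slack=4)
Line 6: ['progress', 'sleepy'] (min_width=15, slack=5)
Line 7: ['tired', 'dolphin', 'small'] (min_width=19, slack=1)

Answer: version emerald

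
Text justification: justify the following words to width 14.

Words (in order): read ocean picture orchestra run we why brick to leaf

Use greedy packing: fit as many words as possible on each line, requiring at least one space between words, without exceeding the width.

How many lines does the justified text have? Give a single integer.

Line 1: ['read', 'ocean'] (min_width=10, slack=4)
Line 2: ['picture'] (min_width=7, slack=7)
Line 3: ['orchestra', 'run'] (min_width=13, slack=1)
Line 4: ['we', 'why', 'brick'] (min_width=12, slack=2)
Line 5: ['to', 'leaf'] (min_width=7, slack=7)
Total lines: 5

Answer: 5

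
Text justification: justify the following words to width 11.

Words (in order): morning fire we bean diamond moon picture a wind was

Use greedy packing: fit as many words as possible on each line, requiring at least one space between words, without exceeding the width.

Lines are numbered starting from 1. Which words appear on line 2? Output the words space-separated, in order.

Answer: fire we

Derivation:
Line 1: ['morning'] (min_width=7, slack=4)
Line 2: ['fire', 'we'] (min_width=7, slack=4)
Line 3: ['bean'] (min_width=4, slack=7)
Line 4: ['diamond'] (min_width=7, slack=4)
Line 5: ['moon'] (min_width=4, slack=7)
Line 6: ['picture', 'a'] (min_width=9, slack=2)
Line 7: ['wind', 'was'] (min_width=8, slack=3)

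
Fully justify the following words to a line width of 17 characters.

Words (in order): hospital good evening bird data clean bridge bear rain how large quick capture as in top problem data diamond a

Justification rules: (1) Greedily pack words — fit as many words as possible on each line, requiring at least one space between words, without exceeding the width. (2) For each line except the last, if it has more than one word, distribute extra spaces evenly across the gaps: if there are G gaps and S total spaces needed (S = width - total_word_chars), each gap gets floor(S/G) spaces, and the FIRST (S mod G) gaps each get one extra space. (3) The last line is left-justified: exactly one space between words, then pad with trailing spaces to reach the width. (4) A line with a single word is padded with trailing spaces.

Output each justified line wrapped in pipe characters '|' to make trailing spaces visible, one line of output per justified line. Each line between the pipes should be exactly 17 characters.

Answer: |hospital     good|
|evening bird data|
|clean bridge bear|
|rain   how  large|
|quick  capture as|
|in   top  problem|
|data diamond a   |

Derivation:
Line 1: ['hospital', 'good'] (min_width=13, slack=4)
Line 2: ['evening', 'bird', 'data'] (min_width=17, slack=0)
Line 3: ['clean', 'bridge', 'bear'] (min_width=17, slack=0)
Line 4: ['rain', 'how', 'large'] (min_width=14, slack=3)
Line 5: ['quick', 'capture', 'as'] (min_width=16, slack=1)
Line 6: ['in', 'top', 'problem'] (min_width=14, slack=3)
Line 7: ['data', 'diamond', 'a'] (min_width=14, slack=3)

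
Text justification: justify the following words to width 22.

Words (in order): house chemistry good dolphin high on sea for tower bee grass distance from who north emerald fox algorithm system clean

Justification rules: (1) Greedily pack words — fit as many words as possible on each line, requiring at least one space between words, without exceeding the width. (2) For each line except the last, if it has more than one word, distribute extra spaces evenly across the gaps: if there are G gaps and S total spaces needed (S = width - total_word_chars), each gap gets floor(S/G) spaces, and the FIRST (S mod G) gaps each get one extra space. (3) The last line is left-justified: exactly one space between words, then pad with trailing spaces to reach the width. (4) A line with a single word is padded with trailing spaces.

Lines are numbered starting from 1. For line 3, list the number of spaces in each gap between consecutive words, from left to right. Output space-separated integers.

Answer: 2 2 2

Derivation:
Line 1: ['house', 'chemistry', 'good'] (min_width=20, slack=2)
Line 2: ['dolphin', 'high', 'on', 'sea'] (min_width=19, slack=3)
Line 3: ['for', 'tower', 'bee', 'grass'] (min_width=19, slack=3)
Line 4: ['distance', 'from', 'who'] (min_width=17, slack=5)
Line 5: ['north', 'emerald', 'fox'] (min_width=17, slack=5)
Line 6: ['algorithm', 'system', 'clean'] (min_width=22, slack=0)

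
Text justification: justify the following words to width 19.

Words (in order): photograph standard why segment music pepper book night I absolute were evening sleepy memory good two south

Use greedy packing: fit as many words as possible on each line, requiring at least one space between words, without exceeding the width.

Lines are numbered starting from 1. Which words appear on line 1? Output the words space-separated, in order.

Line 1: ['photograph', 'standard'] (min_width=19, slack=0)
Line 2: ['why', 'segment', 'music'] (min_width=17, slack=2)
Line 3: ['pepper', 'book', 'night', 'I'] (min_width=19, slack=0)
Line 4: ['absolute', 'were'] (min_width=13, slack=6)
Line 5: ['evening', 'sleepy'] (min_width=14, slack=5)
Line 6: ['memory', 'good', 'two'] (min_width=15, slack=4)
Line 7: ['south'] (min_width=5, slack=14)

Answer: photograph standard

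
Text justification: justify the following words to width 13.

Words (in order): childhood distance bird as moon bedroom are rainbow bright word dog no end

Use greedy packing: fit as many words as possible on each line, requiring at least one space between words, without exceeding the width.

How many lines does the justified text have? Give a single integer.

Answer: 7

Derivation:
Line 1: ['childhood'] (min_width=9, slack=4)
Line 2: ['distance', 'bird'] (min_width=13, slack=0)
Line 3: ['as', 'moon'] (min_width=7, slack=6)
Line 4: ['bedroom', 'are'] (min_width=11, slack=2)
Line 5: ['rainbow'] (min_width=7, slack=6)
Line 6: ['bright', 'word'] (min_width=11, slack=2)
Line 7: ['dog', 'no', 'end'] (min_width=10, slack=3)
Total lines: 7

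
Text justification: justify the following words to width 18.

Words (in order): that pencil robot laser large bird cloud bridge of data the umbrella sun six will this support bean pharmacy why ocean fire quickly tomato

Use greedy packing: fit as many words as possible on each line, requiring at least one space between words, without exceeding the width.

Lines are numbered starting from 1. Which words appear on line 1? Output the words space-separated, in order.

Answer: that pencil robot

Derivation:
Line 1: ['that', 'pencil', 'robot'] (min_width=17, slack=1)
Line 2: ['laser', 'large', 'bird'] (min_width=16, slack=2)
Line 3: ['cloud', 'bridge', 'of'] (min_width=15, slack=3)
Line 4: ['data', 'the', 'umbrella'] (min_width=17, slack=1)
Line 5: ['sun', 'six', 'will', 'this'] (min_width=17, slack=1)
Line 6: ['support', 'bean'] (min_width=12, slack=6)
Line 7: ['pharmacy', 'why', 'ocean'] (min_width=18, slack=0)
Line 8: ['fire', 'quickly'] (min_width=12, slack=6)
Line 9: ['tomato'] (min_width=6, slack=12)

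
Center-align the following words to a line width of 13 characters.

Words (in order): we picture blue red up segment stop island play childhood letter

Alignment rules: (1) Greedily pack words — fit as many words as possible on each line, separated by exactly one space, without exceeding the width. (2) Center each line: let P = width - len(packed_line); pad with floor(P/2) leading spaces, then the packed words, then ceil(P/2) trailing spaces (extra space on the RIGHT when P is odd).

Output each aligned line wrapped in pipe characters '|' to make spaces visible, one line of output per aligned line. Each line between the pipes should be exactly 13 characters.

Line 1: ['we', 'picture'] (min_width=10, slack=3)
Line 2: ['blue', 'red', 'up'] (min_width=11, slack=2)
Line 3: ['segment', 'stop'] (min_width=12, slack=1)
Line 4: ['island', 'play'] (min_width=11, slack=2)
Line 5: ['childhood'] (min_width=9, slack=4)
Line 6: ['letter'] (min_width=6, slack=7)

Answer: | we picture  |
| blue red up |
|segment stop |
| island play |
|  childhood  |
|   letter    |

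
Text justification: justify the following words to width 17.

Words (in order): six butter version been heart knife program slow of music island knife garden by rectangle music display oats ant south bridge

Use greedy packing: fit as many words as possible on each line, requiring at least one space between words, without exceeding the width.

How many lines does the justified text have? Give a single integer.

Answer: 9

Derivation:
Line 1: ['six', 'butter'] (min_width=10, slack=7)
Line 2: ['version', 'been'] (min_width=12, slack=5)
Line 3: ['heart', 'knife'] (min_width=11, slack=6)
Line 4: ['program', 'slow', 'of'] (min_width=15, slack=2)
Line 5: ['music', 'island'] (min_width=12, slack=5)
Line 6: ['knife', 'garden', 'by'] (min_width=15, slack=2)
Line 7: ['rectangle', 'music'] (min_width=15, slack=2)
Line 8: ['display', 'oats', 'ant'] (min_width=16, slack=1)
Line 9: ['south', 'bridge'] (min_width=12, slack=5)
Total lines: 9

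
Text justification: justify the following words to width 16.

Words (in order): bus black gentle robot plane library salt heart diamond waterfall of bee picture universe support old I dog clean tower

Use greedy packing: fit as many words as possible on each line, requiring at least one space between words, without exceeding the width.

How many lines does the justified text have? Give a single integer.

Answer: 8

Derivation:
Line 1: ['bus', 'black', 'gentle'] (min_width=16, slack=0)
Line 2: ['robot', 'plane'] (min_width=11, slack=5)
Line 3: ['library', 'salt'] (min_width=12, slack=4)
Line 4: ['heart', 'diamond'] (min_width=13, slack=3)
Line 5: ['waterfall', 'of', 'bee'] (min_width=16, slack=0)
Line 6: ['picture', 'universe'] (min_width=16, slack=0)
Line 7: ['support', 'old', 'I'] (min_width=13, slack=3)
Line 8: ['dog', 'clean', 'tower'] (min_width=15, slack=1)
Total lines: 8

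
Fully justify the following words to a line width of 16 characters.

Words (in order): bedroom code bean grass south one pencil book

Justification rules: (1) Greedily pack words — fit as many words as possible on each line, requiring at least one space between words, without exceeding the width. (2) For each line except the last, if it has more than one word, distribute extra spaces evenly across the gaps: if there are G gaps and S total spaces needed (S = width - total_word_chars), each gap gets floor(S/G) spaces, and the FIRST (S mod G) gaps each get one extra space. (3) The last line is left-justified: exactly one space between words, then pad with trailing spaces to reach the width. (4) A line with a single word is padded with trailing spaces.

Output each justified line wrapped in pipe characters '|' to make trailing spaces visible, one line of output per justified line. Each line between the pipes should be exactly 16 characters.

Line 1: ['bedroom', 'code'] (min_width=12, slack=4)
Line 2: ['bean', 'grass', 'south'] (min_width=16, slack=0)
Line 3: ['one', 'pencil', 'book'] (min_width=15, slack=1)

Answer: |bedroom     code|
|bean grass south|
|one pencil book |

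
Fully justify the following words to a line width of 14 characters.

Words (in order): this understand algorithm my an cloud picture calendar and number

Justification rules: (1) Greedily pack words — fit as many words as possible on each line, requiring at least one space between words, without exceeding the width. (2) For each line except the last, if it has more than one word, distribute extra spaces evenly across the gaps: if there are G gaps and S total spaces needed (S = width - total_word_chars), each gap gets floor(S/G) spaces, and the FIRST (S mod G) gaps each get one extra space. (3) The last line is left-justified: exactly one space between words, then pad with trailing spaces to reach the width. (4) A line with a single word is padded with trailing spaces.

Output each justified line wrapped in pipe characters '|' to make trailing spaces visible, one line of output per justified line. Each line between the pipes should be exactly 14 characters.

Line 1: ['this'] (min_width=4, slack=10)
Line 2: ['understand'] (min_width=10, slack=4)
Line 3: ['algorithm', 'my'] (min_width=12, slack=2)
Line 4: ['an', 'cloud'] (min_width=8, slack=6)
Line 5: ['picture'] (min_width=7, slack=7)
Line 6: ['calendar', 'and'] (min_width=12, slack=2)
Line 7: ['number'] (min_width=6, slack=8)

Answer: |this          |
|understand    |
|algorithm   my|
|an       cloud|
|picture       |
|calendar   and|
|number        |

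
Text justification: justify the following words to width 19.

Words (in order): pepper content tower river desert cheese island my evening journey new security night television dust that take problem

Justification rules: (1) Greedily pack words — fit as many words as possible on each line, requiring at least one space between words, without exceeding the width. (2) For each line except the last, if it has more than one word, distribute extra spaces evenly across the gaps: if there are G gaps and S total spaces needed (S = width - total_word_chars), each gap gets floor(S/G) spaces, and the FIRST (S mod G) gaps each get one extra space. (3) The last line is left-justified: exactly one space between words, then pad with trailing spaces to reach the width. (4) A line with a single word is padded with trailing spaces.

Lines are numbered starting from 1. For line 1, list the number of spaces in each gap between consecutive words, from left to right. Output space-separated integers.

Answer: 6

Derivation:
Line 1: ['pepper', 'content'] (min_width=14, slack=5)
Line 2: ['tower', 'river', 'desert'] (min_width=18, slack=1)
Line 3: ['cheese', 'island', 'my'] (min_width=16, slack=3)
Line 4: ['evening', 'journey', 'new'] (min_width=19, slack=0)
Line 5: ['security', 'night'] (min_width=14, slack=5)
Line 6: ['television', 'dust'] (min_width=15, slack=4)
Line 7: ['that', 'take', 'problem'] (min_width=17, slack=2)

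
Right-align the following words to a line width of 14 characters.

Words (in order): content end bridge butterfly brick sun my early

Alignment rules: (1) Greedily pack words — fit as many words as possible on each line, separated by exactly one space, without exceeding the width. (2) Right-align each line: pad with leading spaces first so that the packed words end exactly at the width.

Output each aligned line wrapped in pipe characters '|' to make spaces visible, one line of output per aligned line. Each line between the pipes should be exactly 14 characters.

Line 1: ['content', 'end'] (min_width=11, slack=3)
Line 2: ['bridge'] (min_width=6, slack=8)
Line 3: ['butterfly'] (min_width=9, slack=5)
Line 4: ['brick', 'sun', 'my'] (min_width=12, slack=2)
Line 5: ['early'] (min_width=5, slack=9)

Answer: |   content end|
|        bridge|
|     butterfly|
|  brick sun my|
|         early|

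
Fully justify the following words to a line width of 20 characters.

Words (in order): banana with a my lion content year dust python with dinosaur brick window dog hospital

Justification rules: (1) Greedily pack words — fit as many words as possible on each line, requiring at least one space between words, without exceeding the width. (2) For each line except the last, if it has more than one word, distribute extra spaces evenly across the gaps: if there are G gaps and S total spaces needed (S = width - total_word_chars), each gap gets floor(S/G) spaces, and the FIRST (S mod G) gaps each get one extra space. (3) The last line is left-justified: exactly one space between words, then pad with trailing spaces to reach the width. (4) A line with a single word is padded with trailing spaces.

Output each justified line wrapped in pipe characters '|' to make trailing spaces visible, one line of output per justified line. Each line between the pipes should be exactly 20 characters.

Answer: |banana   with  a  my|
|lion   content  year|
|dust   python   with|
|dinosaur       brick|
|window dog hospital |

Derivation:
Line 1: ['banana', 'with', 'a', 'my'] (min_width=16, slack=4)
Line 2: ['lion', 'content', 'year'] (min_width=17, slack=3)
Line 3: ['dust', 'python', 'with'] (min_width=16, slack=4)
Line 4: ['dinosaur', 'brick'] (min_width=14, slack=6)
Line 5: ['window', 'dog', 'hospital'] (min_width=19, slack=1)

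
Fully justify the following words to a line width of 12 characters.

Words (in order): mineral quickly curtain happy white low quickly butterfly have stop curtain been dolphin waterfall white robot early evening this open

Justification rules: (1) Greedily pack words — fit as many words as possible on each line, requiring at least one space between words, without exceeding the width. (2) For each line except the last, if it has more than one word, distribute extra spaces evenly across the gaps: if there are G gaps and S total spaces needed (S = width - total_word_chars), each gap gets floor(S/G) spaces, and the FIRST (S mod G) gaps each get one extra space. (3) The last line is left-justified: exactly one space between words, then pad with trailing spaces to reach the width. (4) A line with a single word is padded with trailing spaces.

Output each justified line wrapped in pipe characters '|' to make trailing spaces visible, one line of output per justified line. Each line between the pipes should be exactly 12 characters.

Line 1: ['mineral'] (min_width=7, slack=5)
Line 2: ['quickly'] (min_width=7, slack=5)
Line 3: ['curtain'] (min_width=7, slack=5)
Line 4: ['happy', 'white'] (min_width=11, slack=1)
Line 5: ['low', 'quickly'] (min_width=11, slack=1)
Line 6: ['butterfly'] (min_width=9, slack=3)
Line 7: ['have', 'stop'] (min_width=9, slack=3)
Line 8: ['curtain', 'been'] (min_width=12, slack=0)
Line 9: ['dolphin'] (min_width=7, slack=5)
Line 10: ['waterfall'] (min_width=9, slack=3)
Line 11: ['white', 'robot'] (min_width=11, slack=1)
Line 12: ['early'] (min_width=5, slack=7)
Line 13: ['evening', 'this'] (min_width=12, slack=0)
Line 14: ['open'] (min_width=4, slack=8)

Answer: |mineral     |
|quickly     |
|curtain     |
|happy  white|
|low  quickly|
|butterfly   |
|have    stop|
|curtain been|
|dolphin     |
|waterfall   |
|white  robot|
|early       |
|evening this|
|open        |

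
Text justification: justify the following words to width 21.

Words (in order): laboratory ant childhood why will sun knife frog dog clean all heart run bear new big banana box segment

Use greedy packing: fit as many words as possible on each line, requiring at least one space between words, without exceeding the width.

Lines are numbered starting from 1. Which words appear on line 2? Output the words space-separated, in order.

Line 1: ['laboratory', 'ant'] (min_width=14, slack=7)
Line 2: ['childhood', 'why', 'will'] (min_width=18, slack=3)
Line 3: ['sun', 'knife', 'frog', 'dog'] (min_width=18, slack=3)
Line 4: ['clean', 'all', 'heart', 'run'] (min_width=19, slack=2)
Line 5: ['bear', 'new', 'big', 'banana'] (min_width=19, slack=2)
Line 6: ['box', 'segment'] (min_width=11, slack=10)

Answer: childhood why will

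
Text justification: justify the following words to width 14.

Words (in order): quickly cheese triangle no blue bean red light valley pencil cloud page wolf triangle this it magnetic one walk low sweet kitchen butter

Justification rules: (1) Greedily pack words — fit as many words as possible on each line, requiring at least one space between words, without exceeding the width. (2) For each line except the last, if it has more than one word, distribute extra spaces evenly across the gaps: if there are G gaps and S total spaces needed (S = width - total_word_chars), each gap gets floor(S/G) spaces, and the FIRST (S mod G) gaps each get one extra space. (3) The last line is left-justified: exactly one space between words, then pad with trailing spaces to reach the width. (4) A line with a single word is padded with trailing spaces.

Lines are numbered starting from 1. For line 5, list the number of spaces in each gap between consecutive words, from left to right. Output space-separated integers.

Line 1: ['quickly', 'cheese'] (min_width=14, slack=0)
Line 2: ['triangle', 'no'] (min_width=11, slack=3)
Line 3: ['blue', 'bean', 'red'] (min_width=13, slack=1)
Line 4: ['light', 'valley'] (min_width=12, slack=2)
Line 5: ['pencil', 'cloud'] (min_width=12, slack=2)
Line 6: ['page', 'wolf'] (min_width=9, slack=5)
Line 7: ['triangle', 'this'] (min_width=13, slack=1)
Line 8: ['it', 'magnetic'] (min_width=11, slack=3)
Line 9: ['one', 'walk', 'low'] (min_width=12, slack=2)
Line 10: ['sweet', 'kitchen'] (min_width=13, slack=1)
Line 11: ['butter'] (min_width=6, slack=8)

Answer: 3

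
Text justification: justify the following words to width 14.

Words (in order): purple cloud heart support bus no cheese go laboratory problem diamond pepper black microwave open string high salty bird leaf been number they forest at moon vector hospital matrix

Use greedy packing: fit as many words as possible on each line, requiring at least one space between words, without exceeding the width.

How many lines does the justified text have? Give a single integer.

Line 1: ['purple', 'cloud'] (min_width=12, slack=2)
Line 2: ['heart', 'support'] (min_width=13, slack=1)
Line 3: ['bus', 'no', 'cheese'] (min_width=13, slack=1)
Line 4: ['go', 'laboratory'] (min_width=13, slack=1)
Line 5: ['problem'] (min_width=7, slack=7)
Line 6: ['diamond', 'pepper'] (min_width=14, slack=0)
Line 7: ['black'] (min_width=5, slack=9)
Line 8: ['microwave', 'open'] (min_width=14, slack=0)
Line 9: ['string', 'high'] (min_width=11, slack=3)
Line 10: ['salty', 'bird'] (min_width=10, slack=4)
Line 11: ['leaf', 'been'] (min_width=9, slack=5)
Line 12: ['number', 'they'] (min_width=11, slack=3)
Line 13: ['forest', 'at', 'moon'] (min_width=14, slack=0)
Line 14: ['vector'] (min_width=6, slack=8)
Line 15: ['hospital'] (min_width=8, slack=6)
Line 16: ['matrix'] (min_width=6, slack=8)
Total lines: 16

Answer: 16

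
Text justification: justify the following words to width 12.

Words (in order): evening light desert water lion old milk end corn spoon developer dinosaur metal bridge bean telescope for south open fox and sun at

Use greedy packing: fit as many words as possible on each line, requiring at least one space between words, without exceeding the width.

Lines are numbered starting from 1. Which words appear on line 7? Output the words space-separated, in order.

Line 1: ['evening'] (min_width=7, slack=5)
Line 2: ['light', 'desert'] (min_width=12, slack=0)
Line 3: ['water', 'lion'] (min_width=10, slack=2)
Line 4: ['old', 'milk', 'end'] (min_width=12, slack=0)
Line 5: ['corn', 'spoon'] (min_width=10, slack=2)
Line 6: ['developer'] (min_width=9, slack=3)
Line 7: ['dinosaur'] (min_width=8, slack=4)
Line 8: ['metal', 'bridge'] (min_width=12, slack=0)
Line 9: ['bean'] (min_width=4, slack=8)
Line 10: ['telescope'] (min_width=9, slack=3)
Line 11: ['for', 'south'] (min_width=9, slack=3)
Line 12: ['open', 'fox', 'and'] (min_width=12, slack=0)
Line 13: ['sun', 'at'] (min_width=6, slack=6)

Answer: dinosaur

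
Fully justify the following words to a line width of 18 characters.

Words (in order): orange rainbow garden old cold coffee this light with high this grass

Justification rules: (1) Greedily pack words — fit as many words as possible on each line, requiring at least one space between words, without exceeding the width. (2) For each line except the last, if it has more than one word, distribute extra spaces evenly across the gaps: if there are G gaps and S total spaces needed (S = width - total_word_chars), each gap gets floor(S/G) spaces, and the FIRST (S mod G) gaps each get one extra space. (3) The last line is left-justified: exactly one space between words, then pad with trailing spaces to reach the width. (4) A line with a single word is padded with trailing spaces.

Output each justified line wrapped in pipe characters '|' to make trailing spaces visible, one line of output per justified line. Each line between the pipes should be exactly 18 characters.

Line 1: ['orange', 'rainbow'] (min_width=14, slack=4)
Line 2: ['garden', 'old', 'cold'] (min_width=15, slack=3)
Line 3: ['coffee', 'this', 'light'] (min_width=17, slack=1)
Line 4: ['with', 'high', 'this'] (min_width=14, slack=4)
Line 5: ['grass'] (min_width=5, slack=13)

Answer: |orange     rainbow|
|garden   old  cold|
|coffee  this light|
|with   high   this|
|grass             |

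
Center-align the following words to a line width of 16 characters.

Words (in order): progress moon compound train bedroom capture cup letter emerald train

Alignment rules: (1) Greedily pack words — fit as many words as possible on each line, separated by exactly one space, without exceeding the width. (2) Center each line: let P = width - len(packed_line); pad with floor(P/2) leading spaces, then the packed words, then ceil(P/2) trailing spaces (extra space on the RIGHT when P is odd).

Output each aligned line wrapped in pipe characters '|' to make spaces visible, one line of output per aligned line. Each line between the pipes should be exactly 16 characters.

Line 1: ['progress', 'moon'] (min_width=13, slack=3)
Line 2: ['compound', 'train'] (min_width=14, slack=2)
Line 3: ['bedroom', 'capture'] (min_width=15, slack=1)
Line 4: ['cup', 'letter'] (min_width=10, slack=6)
Line 5: ['emerald', 'train'] (min_width=13, slack=3)

Answer: | progress moon  |
| compound train |
|bedroom capture |
|   cup letter   |
| emerald train  |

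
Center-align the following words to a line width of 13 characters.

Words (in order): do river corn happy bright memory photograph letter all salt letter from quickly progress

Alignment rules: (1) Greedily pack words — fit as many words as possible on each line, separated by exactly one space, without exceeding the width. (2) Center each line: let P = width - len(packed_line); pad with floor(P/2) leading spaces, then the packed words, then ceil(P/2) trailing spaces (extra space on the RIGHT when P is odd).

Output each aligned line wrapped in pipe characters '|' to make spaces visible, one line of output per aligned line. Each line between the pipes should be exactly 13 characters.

Line 1: ['do', 'river', 'corn'] (min_width=13, slack=0)
Line 2: ['happy', 'bright'] (min_width=12, slack=1)
Line 3: ['memory'] (min_width=6, slack=7)
Line 4: ['photograph'] (min_width=10, slack=3)
Line 5: ['letter', 'all'] (min_width=10, slack=3)
Line 6: ['salt', 'letter'] (min_width=11, slack=2)
Line 7: ['from', 'quickly'] (min_width=12, slack=1)
Line 8: ['progress'] (min_width=8, slack=5)

Answer: |do river corn|
|happy bright |
|   memory    |
| photograph  |
| letter all  |
| salt letter |
|from quickly |
|  progress   |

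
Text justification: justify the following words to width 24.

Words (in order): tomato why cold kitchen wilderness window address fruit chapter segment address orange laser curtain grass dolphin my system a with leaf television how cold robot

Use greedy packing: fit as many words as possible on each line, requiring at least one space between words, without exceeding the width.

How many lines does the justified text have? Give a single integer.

Line 1: ['tomato', 'why', 'cold', 'kitchen'] (min_width=23, slack=1)
Line 2: ['wilderness', 'window'] (min_width=17, slack=7)
Line 3: ['address', 'fruit', 'chapter'] (min_width=21, slack=3)
Line 4: ['segment', 'address', 'orange'] (min_width=22, slack=2)
Line 5: ['laser', 'curtain', 'grass'] (min_width=19, slack=5)
Line 6: ['dolphin', 'my', 'system', 'a', 'with'] (min_width=24, slack=0)
Line 7: ['leaf', 'television', 'how', 'cold'] (min_width=24, slack=0)
Line 8: ['robot'] (min_width=5, slack=19)
Total lines: 8

Answer: 8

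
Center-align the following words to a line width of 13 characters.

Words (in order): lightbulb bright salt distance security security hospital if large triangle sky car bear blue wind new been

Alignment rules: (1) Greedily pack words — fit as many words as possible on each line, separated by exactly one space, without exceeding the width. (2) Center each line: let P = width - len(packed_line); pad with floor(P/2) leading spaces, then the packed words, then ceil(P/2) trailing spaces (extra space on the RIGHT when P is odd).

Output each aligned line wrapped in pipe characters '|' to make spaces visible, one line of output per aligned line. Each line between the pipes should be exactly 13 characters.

Line 1: ['lightbulb'] (min_width=9, slack=4)
Line 2: ['bright', 'salt'] (min_width=11, slack=2)
Line 3: ['distance'] (min_width=8, slack=5)
Line 4: ['security'] (min_width=8, slack=5)
Line 5: ['security'] (min_width=8, slack=5)
Line 6: ['hospital', 'if'] (min_width=11, slack=2)
Line 7: ['large'] (min_width=5, slack=8)
Line 8: ['triangle', 'sky'] (min_width=12, slack=1)
Line 9: ['car', 'bear', 'blue'] (min_width=13, slack=0)
Line 10: ['wind', 'new', 'been'] (min_width=13, slack=0)

Answer: |  lightbulb  |
| bright salt |
|  distance   |
|  security   |
|  security   |
| hospital if |
|    large    |
|triangle sky |
|car bear blue|
|wind new been|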